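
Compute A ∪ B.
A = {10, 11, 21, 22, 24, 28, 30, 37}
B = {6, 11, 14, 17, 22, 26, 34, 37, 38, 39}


Set A = {10, 11, 21, 22, 24, 28, 30, 37}
Set B = {6, 11, 14, 17, 22, 26, 34, 37, 38, 39}
A ∪ B includes all elements in either set.
Elements from A: {10, 11, 21, 22, 24, 28, 30, 37}
Elements from B not already included: {6, 14, 17, 26, 34, 38, 39}
A ∪ B = {6, 10, 11, 14, 17, 21, 22, 24, 26, 28, 30, 34, 37, 38, 39}

{6, 10, 11, 14, 17, 21, 22, 24, 26, 28, 30, 34, 37, 38, 39}


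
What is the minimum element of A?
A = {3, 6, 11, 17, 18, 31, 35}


Set A = {3, 6, 11, 17, 18, 31, 35}
Elements in ascending order: 3, 6, 11, 17, 18, 31, 35
The smallest element is 3.

3


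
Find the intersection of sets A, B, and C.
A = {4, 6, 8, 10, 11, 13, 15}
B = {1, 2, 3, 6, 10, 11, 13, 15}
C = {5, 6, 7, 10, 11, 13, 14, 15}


Set A = {4, 6, 8, 10, 11, 13, 15}
Set B = {1, 2, 3, 6, 10, 11, 13, 15}
Set C = {5, 6, 7, 10, 11, 13, 14, 15}
First, A ∩ B = {6, 10, 11, 13, 15}
Then, (A ∩ B) ∩ C = {6, 10, 11, 13, 15}

{6, 10, 11, 13, 15}


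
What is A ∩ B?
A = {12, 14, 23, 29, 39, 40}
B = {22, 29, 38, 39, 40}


Set A = {12, 14, 23, 29, 39, 40}
Set B = {22, 29, 38, 39, 40}
A ∩ B includes only elements in both sets.
Check each element of A against B:
12 ✗, 14 ✗, 23 ✗, 29 ✓, 39 ✓, 40 ✓
A ∩ B = {29, 39, 40}

{29, 39, 40}


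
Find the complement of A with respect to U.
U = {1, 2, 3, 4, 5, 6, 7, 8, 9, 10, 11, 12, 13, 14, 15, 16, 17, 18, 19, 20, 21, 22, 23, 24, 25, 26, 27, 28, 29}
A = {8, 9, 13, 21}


Universal set U = {1, 2, 3, 4, 5, 6, 7, 8, 9, 10, 11, 12, 13, 14, 15, 16, 17, 18, 19, 20, 21, 22, 23, 24, 25, 26, 27, 28, 29}
Set A = {8, 9, 13, 21}
A' = U \ A = elements in U but not in A
Checking each element of U:
1 (not in A, include), 2 (not in A, include), 3 (not in A, include), 4 (not in A, include), 5 (not in A, include), 6 (not in A, include), 7 (not in A, include), 8 (in A, exclude), 9 (in A, exclude), 10 (not in A, include), 11 (not in A, include), 12 (not in A, include), 13 (in A, exclude), 14 (not in A, include), 15 (not in A, include), 16 (not in A, include), 17 (not in A, include), 18 (not in A, include), 19 (not in A, include), 20 (not in A, include), 21 (in A, exclude), 22 (not in A, include), 23 (not in A, include), 24 (not in A, include), 25 (not in A, include), 26 (not in A, include), 27 (not in A, include), 28 (not in A, include), 29 (not in A, include)
A' = {1, 2, 3, 4, 5, 6, 7, 10, 11, 12, 14, 15, 16, 17, 18, 19, 20, 22, 23, 24, 25, 26, 27, 28, 29}

{1, 2, 3, 4, 5, 6, 7, 10, 11, 12, 14, 15, 16, 17, 18, 19, 20, 22, 23, 24, 25, 26, 27, 28, 29}


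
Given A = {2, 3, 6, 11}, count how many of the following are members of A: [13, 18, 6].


Set A = {2, 3, 6, 11}
Candidates: [13, 18, 6]
Check each candidate:
13 ∉ A, 18 ∉ A, 6 ∈ A
Count of candidates in A: 1

1


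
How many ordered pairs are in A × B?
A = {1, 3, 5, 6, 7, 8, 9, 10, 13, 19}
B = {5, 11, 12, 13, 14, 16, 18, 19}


Set A = {1, 3, 5, 6, 7, 8, 9, 10, 13, 19} has 10 elements.
Set B = {5, 11, 12, 13, 14, 16, 18, 19} has 8 elements.
|A × B| = |A| × |B| = 10 × 8 = 80

80


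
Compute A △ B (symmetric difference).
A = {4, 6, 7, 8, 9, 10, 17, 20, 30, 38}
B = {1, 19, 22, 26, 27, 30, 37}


Set A = {4, 6, 7, 8, 9, 10, 17, 20, 30, 38}
Set B = {1, 19, 22, 26, 27, 30, 37}
A △ B = (A \ B) ∪ (B \ A)
Elements in A but not B: {4, 6, 7, 8, 9, 10, 17, 20, 38}
Elements in B but not A: {1, 19, 22, 26, 27, 37}
A △ B = {1, 4, 6, 7, 8, 9, 10, 17, 19, 20, 22, 26, 27, 37, 38}

{1, 4, 6, 7, 8, 9, 10, 17, 19, 20, 22, 26, 27, 37, 38}


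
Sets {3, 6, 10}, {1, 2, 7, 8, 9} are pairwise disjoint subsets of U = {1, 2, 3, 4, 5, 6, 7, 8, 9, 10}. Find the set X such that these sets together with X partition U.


U = {1, 2, 3, 4, 5, 6, 7, 8, 9, 10}
Shown blocks: {3, 6, 10}, {1, 2, 7, 8, 9}
A partition's blocks are pairwise disjoint and cover U, so the missing block = U \ (union of shown blocks).
Union of shown blocks: {1, 2, 3, 6, 7, 8, 9, 10}
Missing block = U \ (union) = {4, 5}

{4, 5}


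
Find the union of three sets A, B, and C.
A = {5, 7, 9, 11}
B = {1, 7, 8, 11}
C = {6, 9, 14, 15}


Set A = {5, 7, 9, 11}
Set B = {1, 7, 8, 11}
Set C = {6, 9, 14, 15}
First, A ∪ B = {1, 5, 7, 8, 9, 11}
Then, (A ∪ B) ∪ C = {1, 5, 6, 7, 8, 9, 11, 14, 15}

{1, 5, 6, 7, 8, 9, 11, 14, 15}


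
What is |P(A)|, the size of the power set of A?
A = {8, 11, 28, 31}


Set A = {8, 11, 28, 31}
|A| = 4
The power set P(A) contains all subsets of A.
|P(A)| = 2^|A| = 2^4 = 16

16


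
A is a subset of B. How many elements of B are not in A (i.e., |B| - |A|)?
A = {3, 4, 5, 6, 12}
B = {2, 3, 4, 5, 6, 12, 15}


Set A = {3, 4, 5, 6, 12}, |A| = 5
Set B = {2, 3, 4, 5, 6, 12, 15}, |B| = 7
Since A ⊆ B: B \ A = {2, 15}
|B| - |A| = 7 - 5 = 2

2


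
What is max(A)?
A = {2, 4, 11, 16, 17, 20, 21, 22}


Set A = {2, 4, 11, 16, 17, 20, 21, 22}
Elements in ascending order: 2, 4, 11, 16, 17, 20, 21, 22
The largest element is 22.

22


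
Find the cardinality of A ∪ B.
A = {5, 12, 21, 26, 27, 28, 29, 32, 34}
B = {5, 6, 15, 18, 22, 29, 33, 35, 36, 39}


Set A = {5, 12, 21, 26, 27, 28, 29, 32, 34}, |A| = 9
Set B = {5, 6, 15, 18, 22, 29, 33, 35, 36, 39}, |B| = 10
A ∩ B = {5, 29}, |A ∩ B| = 2
|A ∪ B| = |A| + |B| - |A ∩ B| = 9 + 10 - 2 = 17

17


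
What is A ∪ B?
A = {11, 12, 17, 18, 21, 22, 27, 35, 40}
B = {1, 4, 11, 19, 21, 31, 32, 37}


Set A = {11, 12, 17, 18, 21, 22, 27, 35, 40}
Set B = {1, 4, 11, 19, 21, 31, 32, 37}
A ∪ B includes all elements in either set.
Elements from A: {11, 12, 17, 18, 21, 22, 27, 35, 40}
Elements from B not already included: {1, 4, 19, 31, 32, 37}
A ∪ B = {1, 4, 11, 12, 17, 18, 19, 21, 22, 27, 31, 32, 35, 37, 40}

{1, 4, 11, 12, 17, 18, 19, 21, 22, 27, 31, 32, 35, 37, 40}


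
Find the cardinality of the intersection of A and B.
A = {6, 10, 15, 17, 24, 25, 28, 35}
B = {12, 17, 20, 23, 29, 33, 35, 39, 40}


Set A = {6, 10, 15, 17, 24, 25, 28, 35}
Set B = {12, 17, 20, 23, 29, 33, 35, 39, 40}
A ∩ B = {17, 35}
|A ∩ B| = 2

2


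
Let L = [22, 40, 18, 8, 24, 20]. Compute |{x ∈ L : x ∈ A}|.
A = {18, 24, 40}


Set A = {18, 24, 40}
Candidates: [22, 40, 18, 8, 24, 20]
Check each candidate:
22 ∉ A, 40 ∈ A, 18 ∈ A, 8 ∉ A, 24 ∈ A, 20 ∉ A
Count of candidates in A: 3

3


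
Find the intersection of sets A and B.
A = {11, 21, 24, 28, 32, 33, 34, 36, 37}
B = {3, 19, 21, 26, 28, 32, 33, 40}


Set A = {11, 21, 24, 28, 32, 33, 34, 36, 37}
Set B = {3, 19, 21, 26, 28, 32, 33, 40}
A ∩ B includes only elements in both sets.
Check each element of A against B:
11 ✗, 21 ✓, 24 ✗, 28 ✓, 32 ✓, 33 ✓, 34 ✗, 36 ✗, 37 ✗
A ∩ B = {21, 28, 32, 33}

{21, 28, 32, 33}


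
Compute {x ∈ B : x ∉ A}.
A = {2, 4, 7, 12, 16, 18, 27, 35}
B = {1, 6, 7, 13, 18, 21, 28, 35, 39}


Set A = {2, 4, 7, 12, 16, 18, 27, 35}
Set B = {1, 6, 7, 13, 18, 21, 28, 35, 39}
Check each element of B against A:
1 ∉ A (include), 6 ∉ A (include), 7 ∈ A, 13 ∉ A (include), 18 ∈ A, 21 ∉ A (include), 28 ∉ A (include), 35 ∈ A, 39 ∉ A (include)
Elements of B not in A: {1, 6, 13, 21, 28, 39}

{1, 6, 13, 21, 28, 39}


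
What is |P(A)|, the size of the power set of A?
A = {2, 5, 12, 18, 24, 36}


Set A = {2, 5, 12, 18, 24, 36}
|A| = 6
The power set P(A) contains all subsets of A.
|P(A)| = 2^|A| = 2^6 = 64

64


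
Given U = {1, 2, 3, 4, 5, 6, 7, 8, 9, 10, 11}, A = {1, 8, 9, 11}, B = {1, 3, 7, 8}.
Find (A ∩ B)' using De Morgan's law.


U = {1, 2, 3, 4, 5, 6, 7, 8, 9, 10, 11}
A = {1, 8, 9, 11}, B = {1, 3, 7, 8}
A ∩ B = {1, 8}
(A ∩ B)' = U \ (A ∩ B) = {2, 3, 4, 5, 6, 7, 9, 10, 11}
Verification via A' ∪ B': A' = {2, 3, 4, 5, 6, 7, 10}, B' = {2, 4, 5, 6, 9, 10, 11}
A' ∪ B' = {2, 3, 4, 5, 6, 7, 9, 10, 11} ✓

{2, 3, 4, 5, 6, 7, 9, 10, 11}


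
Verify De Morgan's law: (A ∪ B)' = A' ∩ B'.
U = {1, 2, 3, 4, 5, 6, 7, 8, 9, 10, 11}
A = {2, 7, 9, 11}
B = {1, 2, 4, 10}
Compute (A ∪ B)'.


U = {1, 2, 3, 4, 5, 6, 7, 8, 9, 10, 11}
A = {2, 7, 9, 11}, B = {1, 2, 4, 10}
A ∪ B = {1, 2, 4, 7, 9, 10, 11}
(A ∪ B)' = U \ (A ∪ B) = {3, 5, 6, 8}
Verification via A' ∩ B': A' = {1, 3, 4, 5, 6, 8, 10}, B' = {3, 5, 6, 7, 8, 9, 11}
A' ∩ B' = {3, 5, 6, 8} ✓

{3, 5, 6, 8}


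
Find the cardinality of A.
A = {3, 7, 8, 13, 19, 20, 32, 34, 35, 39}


Set A = {3, 7, 8, 13, 19, 20, 32, 34, 35, 39}
Listing elements: 3, 7, 8, 13, 19, 20, 32, 34, 35, 39
Counting: 10 elements
|A| = 10

10


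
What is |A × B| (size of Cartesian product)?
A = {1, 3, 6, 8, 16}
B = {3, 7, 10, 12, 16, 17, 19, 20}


Set A = {1, 3, 6, 8, 16} has 5 elements.
Set B = {3, 7, 10, 12, 16, 17, 19, 20} has 8 elements.
|A × B| = |A| × |B| = 5 × 8 = 40

40


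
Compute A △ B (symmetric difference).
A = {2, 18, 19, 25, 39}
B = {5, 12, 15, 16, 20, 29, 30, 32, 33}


Set A = {2, 18, 19, 25, 39}
Set B = {5, 12, 15, 16, 20, 29, 30, 32, 33}
A △ B = (A \ B) ∪ (B \ A)
Elements in A but not B: {2, 18, 19, 25, 39}
Elements in B but not A: {5, 12, 15, 16, 20, 29, 30, 32, 33}
A △ B = {2, 5, 12, 15, 16, 18, 19, 20, 25, 29, 30, 32, 33, 39}

{2, 5, 12, 15, 16, 18, 19, 20, 25, 29, 30, 32, 33, 39}


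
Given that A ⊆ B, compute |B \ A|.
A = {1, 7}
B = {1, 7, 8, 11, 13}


Set A = {1, 7}, |A| = 2
Set B = {1, 7, 8, 11, 13}, |B| = 5
Since A ⊆ B: B \ A = {8, 11, 13}
|B| - |A| = 5 - 2 = 3

3


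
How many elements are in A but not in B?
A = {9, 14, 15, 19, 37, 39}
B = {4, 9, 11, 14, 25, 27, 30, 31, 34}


Set A = {9, 14, 15, 19, 37, 39}
Set B = {4, 9, 11, 14, 25, 27, 30, 31, 34}
A \ B = {15, 19, 37, 39}
|A \ B| = 4

4


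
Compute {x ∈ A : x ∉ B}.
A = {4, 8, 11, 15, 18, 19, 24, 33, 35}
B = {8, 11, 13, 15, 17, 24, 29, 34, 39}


Set A = {4, 8, 11, 15, 18, 19, 24, 33, 35}
Set B = {8, 11, 13, 15, 17, 24, 29, 34, 39}
Check each element of A against B:
4 ∉ B (include), 8 ∈ B, 11 ∈ B, 15 ∈ B, 18 ∉ B (include), 19 ∉ B (include), 24 ∈ B, 33 ∉ B (include), 35 ∉ B (include)
Elements of A not in B: {4, 18, 19, 33, 35}

{4, 18, 19, 33, 35}


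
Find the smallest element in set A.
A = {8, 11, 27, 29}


Set A = {8, 11, 27, 29}
Elements in ascending order: 8, 11, 27, 29
The smallest element is 8.

8


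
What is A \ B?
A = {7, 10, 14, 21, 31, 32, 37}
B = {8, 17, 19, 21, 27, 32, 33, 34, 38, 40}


Set A = {7, 10, 14, 21, 31, 32, 37}
Set B = {8, 17, 19, 21, 27, 32, 33, 34, 38, 40}
A \ B includes elements in A that are not in B.
Check each element of A:
7 (not in B, keep), 10 (not in B, keep), 14 (not in B, keep), 21 (in B, remove), 31 (not in B, keep), 32 (in B, remove), 37 (not in B, keep)
A \ B = {7, 10, 14, 31, 37}

{7, 10, 14, 31, 37}


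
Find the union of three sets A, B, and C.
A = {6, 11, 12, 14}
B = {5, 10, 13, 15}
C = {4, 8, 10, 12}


Set A = {6, 11, 12, 14}
Set B = {5, 10, 13, 15}
Set C = {4, 8, 10, 12}
First, A ∪ B = {5, 6, 10, 11, 12, 13, 14, 15}
Then, (A ∪ B) ∪ C = {4, 5, 6, 8, 10, 11, 12, 13, 14, 15}

{4, 5, 6, 8, 10, 11, 12, 13, 14, 15}


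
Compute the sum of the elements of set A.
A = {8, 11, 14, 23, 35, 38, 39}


Set A = {8, 11, 14, 23, 35, 38, 39}
Sum = 8 + 11 + 14 + 23 + 35 + 38 + 39 = 168

168


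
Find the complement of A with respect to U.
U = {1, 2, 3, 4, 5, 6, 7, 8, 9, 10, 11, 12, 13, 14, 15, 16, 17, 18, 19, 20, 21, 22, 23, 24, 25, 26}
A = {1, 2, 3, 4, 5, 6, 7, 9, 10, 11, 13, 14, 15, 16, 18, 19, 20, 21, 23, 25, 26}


Universal set U = {1, 2, 3, 4, 5, 6, 7, 8, 9, 10, 11, 12, 13, 14, 15, 16, 17, 18, 19, 20, 21, 22, 23, 24, 25, 26}
Set A = {1, 2, 3, 4, 5, 6, 7, 9, 10, 11, 13, 14, 15, 16, 18, 19, 20, 21, 23, 25, 26}
A' = U \ A = elements in U but not in A
Checking each element of U:
1 (in A, exclude), 2 (in A, exclude), 3 (in A, exclude), 4 (in A, exclude), 5 (in A, exclude), 6 (in A, exclude), 7 (in A, exclude), 8 (not in A, include), 9 (in A, exclude), 10 (in A, exclude), 11 (in A, exclude), 12 (not in A, include), 13 (in A, exclude), 14 (in A, exclude), 15 (in A, exclude), 16 (in A, exclude), 17 (not in A, include), 18 (in A, exclude), 19 (in A, exclude), 20 (in A, exclude), 21 (in A, exclude), 22 (not in A, include), 23 (in A, exclude), 24 (not in A, include), 25 (in A, exclude), 26 (in A, exclude)
A' = {8, 12, 17, 22, 24}

{8, 12, 17, 22, 24}


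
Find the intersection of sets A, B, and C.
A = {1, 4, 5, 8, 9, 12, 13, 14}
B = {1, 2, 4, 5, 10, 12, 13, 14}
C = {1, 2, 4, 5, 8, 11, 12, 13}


Set A = {1, 4, 5, 8, 9, 12, 13, 14}
Set B = {1, 2, 4, 5, 10, 12, 13, 14}
Set C = {1, 2, 4, 5, 8, 11, 12, 13}
First, A ∩ B = {1, 4, 5, 12, 13, 14}
Then, (A ∩ B) ∩ C = {1, 4, 5, 12, 13}

{1, 4, 5, 12, 13}


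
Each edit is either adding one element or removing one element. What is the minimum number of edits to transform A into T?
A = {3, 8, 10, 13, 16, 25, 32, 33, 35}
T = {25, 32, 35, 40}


Set A = {3, 8, 10, 13, 16, 25, 32, 33, 35}
Set T = {25, 32, 35, 40}
Elements to remove from A (in A, not in T): {3, 8, 10, 13, 16, 33} → 6 removals
Elements to add to A (in T, not in A): {40} → 1 additions
Total edits = 6 + 1 = 7

7


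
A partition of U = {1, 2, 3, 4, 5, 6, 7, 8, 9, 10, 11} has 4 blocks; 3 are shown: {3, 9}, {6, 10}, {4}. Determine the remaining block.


U = {1, 2, 3, 4, 5, 6, 7, 8, 9, 10, 11}
Shown blocks: {3, 9}, {6, 10}, {4}
A partition's blocks are pairwise disjoint and cover U, so the missing block = U \ (union of shown blocks).
Union of shown blocks: {3, 4, 6, 9, 10}
Missing block = U \ (union) = {1, 2, 5, 7, 8, 11}

{1, 2, 5, 7, 8, 11}


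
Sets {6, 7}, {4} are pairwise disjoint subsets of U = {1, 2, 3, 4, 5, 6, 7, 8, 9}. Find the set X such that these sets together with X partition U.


U = {1, 2, 3, 4, 5, 6, 7, 8, 9}
Shown blocks: {6, 7}, {4}
A partition's blocks are pairwise disjoint and cover U, so the missing block = U \ (union of shown blocks).
Union of shown blocks: {4, 6, 7}
Missing block = U \ (union) = {1, 2, 3, 5, 8, 9}

{1, 2, 3, 5, 8, 9}


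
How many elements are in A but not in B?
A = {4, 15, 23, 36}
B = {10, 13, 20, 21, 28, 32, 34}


Set A = {4, 15, 23, 36}
Set B = {10, 13, 20, 21, 28, 32, 34}
A \ B = {4, 15, 23, 36}
|A \ B| = 4

4


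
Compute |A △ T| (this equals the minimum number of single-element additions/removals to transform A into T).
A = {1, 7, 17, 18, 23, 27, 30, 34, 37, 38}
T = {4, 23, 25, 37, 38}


Set A = {1, 7, 17, 18, 23, 27, 30, 34, 37, 38}
Set T = {4, 23, 25, 37, 38}
Elements to remove from A (in A, not in T): {1, 7, 17, 18, 27, 30, 34} → 7 removals
Elements to add to A (in T, not in A): {4, 25} → 2 additions
Total edits = 7 + 2 = 9

9


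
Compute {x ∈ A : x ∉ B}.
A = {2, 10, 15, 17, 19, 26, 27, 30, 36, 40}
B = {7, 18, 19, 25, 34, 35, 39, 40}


Set A = {2, 10, 15, 17, 19, 26, 27, 30, 36, 40}
Set B = {7, 18, 19, 25, 34, 35, 39, 40}
Check each element of A against B:
2 ∉ B (include), 10 ∉ B (include), 15 ∉ B (include), 17 ∉ B (include), 19 ∈ B, 26 ∉ B (include), 27 ∉ B (include), 30 ∉ B (include), 36 ∉ B (include), 40 ∈ B
Elements of A not in B: {2, 10, 15, 17, 26, 27, 30, 36}

{2, 10, 15, 17, 26, 27, 30, 36}


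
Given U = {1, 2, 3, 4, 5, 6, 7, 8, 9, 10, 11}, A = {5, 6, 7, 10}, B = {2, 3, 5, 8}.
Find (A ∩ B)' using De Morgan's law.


U = {1, 2, 3, 4, 5, 6, 7, 8, 9, 10, 11}
A = {5, 6, 7, 10}, B = {2, 3, 5, 8}
A ∩ B = {5}
(A ∩ B)' = U \ (A ∩ B) = {1, 2, 3, 4, 6, 7, 8, 9, 10, 11}
Verification via A' ∪ B': A' = {1, 2, 3, 4, 8, 9, 11}, B' = {1, 4, 6, 7, 9, 10, 11}
A' ∪ B' = {1, 2, 3, 4, 6, 7, 8, 9, 10, 11} ✓

{1, 2, 3, 4, 6, 7, 8, 9, 10, 11}


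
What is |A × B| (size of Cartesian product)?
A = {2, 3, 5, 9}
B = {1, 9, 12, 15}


Set A = {2, 3, 5, 9} has 4 elements.
Set B = {1, 9, 12, 15} has 4 elements.
|A × B| = |A| × |B| = 4 × 4 = 16

16


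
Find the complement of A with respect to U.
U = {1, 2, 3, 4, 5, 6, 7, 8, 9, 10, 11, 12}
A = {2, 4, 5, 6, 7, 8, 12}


Universal set U = {1, 2, 3, 4, 5, 6, 7, 8, 9, 10, 11, 12}
Set A = {2, 4, 5, 6, 7, 8, 12}
A' = U \ A = elements in U but not in A
Checking each element of U:
1 (not in A, include), 2 (in A, exclude), 3 (not in A, include), 4 (in A, exclude), 5 (in A, exclude), 6 (in A, exclude), 7 (in A, exclude), 8 (in A, exclude), 9 (not in A, include), 10 (not in A, include), 11 (not in A, include), 12 (in A, exclude)
A' = {1, 3, 9, 10, 11}

{1, 3, 9, 10, 11}


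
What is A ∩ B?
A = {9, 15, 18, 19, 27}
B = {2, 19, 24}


Set A = {9, 15, 18, 19, 27}
Set B = {2, 19, 24}
A ∩ B includes only elements in both sets.
Check each element of A against B:
9 ✗, 15 ✗, 18 ✗, 19 ✓, 27 ✗
A ∩ B = {19}

{19}


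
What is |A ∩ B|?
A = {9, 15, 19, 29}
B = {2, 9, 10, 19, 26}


Set A = {9, 15, 19, 29}
Set B = {2, 9, 10, 19, 26}
A ∩ B = {9, 19}
|A ∩ B| = 2

2


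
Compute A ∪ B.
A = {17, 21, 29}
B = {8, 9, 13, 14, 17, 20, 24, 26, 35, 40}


Set A = {17, 21, 29}
Set B = {8, 9, 13, 14, 17, 20, 24, 26, 35, 40}
A ∪ B includes all elements in either set.
Elements from A: {17, 21, 29}
Elements from B not already included: {8, 9, 13, 14, 20, 24, 26, 35, 40}
A ∪ B = {8, 9, 13, 14, 17, 20, 21, 24, 26, 29, 35, 40}

{8, 9, 13, 14, 17, 20, 21, 24, 26, 29, 35, 40}


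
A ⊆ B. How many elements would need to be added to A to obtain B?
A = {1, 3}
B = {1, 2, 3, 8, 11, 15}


Set A = {1, 3}, |A| = 2
Set B = {1, 2, 3, 8, 11, 15}, |B| = 6
Since A ⊆ B: B \ A = {2, 8, 11, 15}
|B| - |A| = 6 - 2 = 4

4


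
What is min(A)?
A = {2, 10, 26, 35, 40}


Set A = {2, 10, 26, 35, 40}
Elements in ascending order: 2, 10, 26, 35, 40
The smallest element is 2.

2


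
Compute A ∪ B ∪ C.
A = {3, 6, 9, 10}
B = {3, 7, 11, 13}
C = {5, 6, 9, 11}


Set A = {3, 6, 9, 10}
Set B = {3, 7, 11, 13}
Set C = {5, 6, 9, 11}
First, A ∪ B = {3, 6, 7, 9, 10, 11, 13}
Then, (A ∪ B) ∪ C = {3, 5, 6, 7, 9, 10, 11, 13}

{3, 5, 6, 7, 9, 10, 11, 13}


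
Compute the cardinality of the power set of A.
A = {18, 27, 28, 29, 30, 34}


Set A = {18, 27, 28, 29, 30, 34}
|A| = 6
The power set P(A) contains all subsets of A.
|P(A)| = 2^|A| = 2^6 = 64

64


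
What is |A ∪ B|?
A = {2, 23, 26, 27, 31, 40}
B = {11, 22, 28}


Set A = {2, 23, 26, 27, 31, 40}, |A| = 6
Set B = {11, 22, 28}, |B| = 3
A ∩ B = {}, |A ∩ B| = 0
|A ∪ B| = |A| + |B| - |A ∩ B| = 6 + 3 - 0 = 9

9


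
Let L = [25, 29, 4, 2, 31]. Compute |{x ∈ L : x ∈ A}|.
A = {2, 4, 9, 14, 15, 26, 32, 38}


Set A = {2, 4, 9, 14, 15, 26, 32, 38}
Candidates: [25, 29, 4, 2, 31]
Check each candidate:
25 ∉ A, 29 ∉ A, 4 ∈ A, 2 ∈ A, 31 ∉ A
Count of candidates in A: 2

2


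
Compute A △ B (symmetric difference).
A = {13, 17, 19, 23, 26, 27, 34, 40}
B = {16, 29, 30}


Set A = {13, 17, 19, 23, 26, 27, 34, 40}
Set B = {16, 29, 30}
A △ B = (A \ B) ∪ (B \ A)
Elements in A but not B: {13, 17, 19, 23, 26, 27, 34, 40}
Elements in B but not A: {16, 29, 30}
A △ B = {13, 16, 17, 19, 23, 26, 27, 29, 30, 34, 40}

{13, 16, 17, 19, 23, 26, 27, 29, 30, 34, 40}


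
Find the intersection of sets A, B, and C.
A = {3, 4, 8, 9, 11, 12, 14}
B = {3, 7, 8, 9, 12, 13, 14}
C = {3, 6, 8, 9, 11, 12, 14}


Set A = {3, 4, 8, 9, 11, 12, 14}
Set B = {3, 7, 8, 9, 12, 13, 14}
Set C = {3, 6, 8, 9, 11, 12, 14}
First, A ∩ B = {3, 8, 9, 12, 14}
Then, (A ∩ B) ∩ C = {3, 8, 9, 12, 14}

{3, 8, 9, 12, 14}


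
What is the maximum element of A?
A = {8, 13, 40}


Set A = {8, 13, 40}
Elements in ascending order: 8, 13, 40
The largest element is 40.

40


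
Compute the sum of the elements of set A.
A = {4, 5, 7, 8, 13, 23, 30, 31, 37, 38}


Set A = {4, 5, 7, 8, 13, 23, 30, 31, 37, 38}
Sum = 4 + 5 + 7 + 8 + 13 + 23 + 30 + 31 + 37 + 38 = 196

196


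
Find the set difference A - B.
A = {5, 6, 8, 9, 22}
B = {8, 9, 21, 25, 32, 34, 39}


Set A = {5, 6, 8, 9, 22}
Set B = {8, 9, 21, 25, 32, 34, 39}
A \ B includes elements in A that are not in B.
Check each element of A:
5 (not in B, keep), 6 (not in B, keep), 8 (in B, remove), 9 (in B, remove), 22 (not in B, keep)
A \ B = {5, 6, 22}

{5, 6, 22}


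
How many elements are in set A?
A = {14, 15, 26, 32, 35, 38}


Set A = {14, 15, 26, 32, 35, 38}
Listing elements: 14, 15, 26, 32, 35, 38
Counting: 6 elements
|A| = 6

6


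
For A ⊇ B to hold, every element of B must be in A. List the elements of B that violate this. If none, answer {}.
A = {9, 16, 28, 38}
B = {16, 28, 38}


Set A = {9, 16, 28, 38}
Set B = {16, 28, 38}
Check each element of B against A:
16 ∈ A, 28 ∈ A, 38 ∈ A
Elements of B not in A: {}

{}


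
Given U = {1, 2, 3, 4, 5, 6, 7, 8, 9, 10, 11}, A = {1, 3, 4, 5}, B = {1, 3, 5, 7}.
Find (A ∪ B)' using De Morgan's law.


U = {1, 2, 3, 4, 5, 6, 7, 8, 9, 10, 11}
A = {1, 3, 4, 5}, B = {1, 3, 5, 7}
A ∪ B = {1, 3, 4, 5, 7}
(A ∪ B)' = U \ (A ∪ B) = {2, 6, 8, 9, 10, 11}
Verification via A' ∩ B': A' = {2, 6, 7, 8, 9, 10, 11}, B' = {2, 4, 6, 8, 9, 10, 11}
A' ∩ B' = {2, 6, 8, 9, 10, 11} ✓

{2, 6, 8, 9, 10, 11}


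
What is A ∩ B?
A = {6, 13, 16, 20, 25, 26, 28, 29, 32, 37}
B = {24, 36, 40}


Set A = {6, 13, 16, 20, 25, 26, 28, 29, 32, 37}
Set B = {24, 36, 40}
A ∩ B includes only elements in both sets.
Check each element of A against B:
6 ✗, 13 ✗, 16 ✗, 20 ✗, 25 ✗, 26 ✗, 28 ✗, 29 ✗, 32 ✗, 37 ✗
A ∩ B = {}

{}


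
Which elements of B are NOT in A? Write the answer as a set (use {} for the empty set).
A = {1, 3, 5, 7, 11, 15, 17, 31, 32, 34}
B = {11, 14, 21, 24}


Set A = {1, 3, 5, 7, 11, 15, 17, 31, 32, 34}
Set B = {11, 14, 21, 24}
Check each element of B against A:
11 ∈ A, 14 ∉ A (include), 21 ∉ A (include), 24 ∉ A (include)
Elements of B not in A: {14, 21, 24}

{14, 21, 24}


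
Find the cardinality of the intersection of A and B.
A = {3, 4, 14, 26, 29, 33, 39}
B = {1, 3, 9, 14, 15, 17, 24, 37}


Set A = {3, 4, 14, 26, 29, 33, 39}
Set B = {1, 3, 9, 14, 15, 17, 24, 37}
A ∩ B = {3, 14}
|A ∩ B| = 2

2


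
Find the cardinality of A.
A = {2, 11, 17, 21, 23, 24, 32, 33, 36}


Set A = {2, 11, 17, 21, 23, 24, 32, 33, 36}
Listing elements: 2, 11, 17, 21, 23, 24, 32, 33, 36
Counting: 9 elements
|A| = 9

9


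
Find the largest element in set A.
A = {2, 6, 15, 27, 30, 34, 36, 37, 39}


Set A = {2, 6, 15, 27, 30, 34, 36, 37, 39}
Elements in ascending order: 2, 6, 15, 27, 30, 34, 36, 37, 39
The largest element is 39.

39


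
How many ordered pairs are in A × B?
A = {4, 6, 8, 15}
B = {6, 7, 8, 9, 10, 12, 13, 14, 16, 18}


Set A = {4, 6, 8, 15} has 4 elements.
Set B = {6, 7, 8, 9, 10, 12, 13, 14, 16, 18} has 10 elements.
|A × B| = |A| × |B| = 4 × 10 = 40

40


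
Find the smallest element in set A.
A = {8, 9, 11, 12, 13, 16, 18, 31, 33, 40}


Set A = {8, 9, 11, 12, 13, 16, 18, 31, 33, 40}
Elements in ascending order: 8, 9, 11, 12, 13, 16, 18, 31, 33, 40
The smallest element is 8.

8


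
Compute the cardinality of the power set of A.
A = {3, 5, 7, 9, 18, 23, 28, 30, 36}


Set A = {3, 5, 7, 9, 18, 23, 28, 30, 36}
|A| = 9
The power set P(A) contains all subsets of A.
|P(A)| = 2^|A| = 2^9 = 512

512


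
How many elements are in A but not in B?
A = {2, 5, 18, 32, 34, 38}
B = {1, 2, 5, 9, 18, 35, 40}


Set A = {2, 5, 18, 32, 34, 38}
Set B = {1, 2, 5, 9, 18, 35, 40}
A \ B = {32, 34, 38}
|A \ B| = 3

3


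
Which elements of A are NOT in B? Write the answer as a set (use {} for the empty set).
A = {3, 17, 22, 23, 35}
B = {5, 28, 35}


Set A = {3, 17, 22, 23, 35}
Set B = {5, 28, 35}
Check each element of A against B:
3 ∉ B (include), 17 ∉ B (include), 22 ∉ B (include), 23 ∉ B (include), 35 ∈ B
Elements of A not in B: {3, 17, 22, 23}

{3, 17, 22, 23}


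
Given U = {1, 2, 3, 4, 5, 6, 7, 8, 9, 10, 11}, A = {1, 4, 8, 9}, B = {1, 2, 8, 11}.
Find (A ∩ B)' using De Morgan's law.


U = {1, 2, 3, 4, 5, 6, 7, 8, 9, 10, 11}
A = {1, 4, 8, 9}, B = {1, 2, 8, 11}
A ∩ B = {1, 8}
(A ∩ B)' = U \ (A ∩ B) = {2, 3, 4, 5, 6, 7, 9, 10, 11}
Verification via A' ∪ B': A' = {2, 3, 5, 6, 7, 10, 11}, B' = {3, 4, 5, 6, 7, 9, 10}
A' ∪ B' = {2, 3, 4, 5, 6, 7, 9, 10, 11} ✓

{2, 3, 4, 5, 6, 7, 9, 10, 11}


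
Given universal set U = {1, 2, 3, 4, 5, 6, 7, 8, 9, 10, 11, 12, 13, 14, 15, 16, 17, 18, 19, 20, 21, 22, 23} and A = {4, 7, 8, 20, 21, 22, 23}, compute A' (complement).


Universal set U = {1, 2, 3, 4, 5, 6, 7, 8, 9, 10, 11, 12, 13, 14, 15, 16, 17, 18, 19, 20, 21, 22, 23}
Set A = {4, 7, 8, 20, 21, 22, 23}
A' = U \ A = elements in U but not in A
Checking each element of U:
1 (not in A, include), 2 (not in A, include), 3 (not in A, include), 4 (in A, exclude), 5 (not in A, include), 6 (not in A, include), 7 (in A, exclude), 8 (in A, exclude), 9 (not in A, include), 10 (not in A, include), 11 (not in A, include), 12 (not in A, include), 13 (not in A, include), 14 (not in A, include), 15 (not in A, include), 16 (not in A, include), 17 (not in A, include), 18 (not in A, include), 19 (not in A, include), 20 (in A, exclude), 21 (in A, exclude), 22 (in A, exclude), 23 (in A, exclude)
A' = {1, 2, 3, 5, 6, 9, 10, 11, 12, 13, 14, 15, 16, 17, 18, 19}

{1, 2, 3, 5, 6, 9, 10, 11, 12, 13, 14, 15, 16, 17, 18, 19}


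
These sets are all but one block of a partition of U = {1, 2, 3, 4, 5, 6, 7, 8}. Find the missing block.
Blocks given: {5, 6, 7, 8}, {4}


U = {1, 2, 3, 4, 5, 6, 7, 8}
Shown blocks: {5, 6, 7, 8}, {4}
A partition's blocks are pairwise disjoint and cover U, so the missing block = U \ (union of shown blocks).
Union of shown blocks: {4, 5, 6, 7, 8}
Missing block = U \ (union) = {1, 2, 3}

{1, 2, 3}


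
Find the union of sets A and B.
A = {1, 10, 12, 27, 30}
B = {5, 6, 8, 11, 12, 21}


Set A = {1, 10, 12, 27, 30}
Set B = {5, 6, 8, 11, 12, 21}
A ∪ B includes all elements in either set.
Elements from A: {1, 10, 12, 27, 30}
Elements from B not already included: {5, 6, 8, 11, 21}
A ∪ B = {1, 5, 6, 8, 10, 11, 12, 21, 27, 30}

{1, 5, 6, 8, 10, 11, 12, 21, 27, 30}


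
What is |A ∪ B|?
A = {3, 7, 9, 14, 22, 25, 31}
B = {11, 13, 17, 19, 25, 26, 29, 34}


Set A = {3, 7, 9, 14, 22, 25, 31}, |A| = 7
Set B = {11, 13, 17, 19, 25, 26, 29, 34}, |B| = 8
A ∩ B = {25}, |A ∩ B| = 1
|A ∪ B| = |A| + |B| - |A ∩ B| = 7 + 8 - 1 = 14

14


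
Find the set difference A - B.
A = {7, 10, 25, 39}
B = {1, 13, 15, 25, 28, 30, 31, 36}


Set A = {7, 10, 25, 39}
Set B = {1, 13, 15, 25, 28, 30, 31, 36}
A \ B includes elements in A that are not in B.
Check each element of A:
7 (not in B, keep), 10 (not in B, keep), 25 (in B, remove), 39 (not in B, keep)
A \ B = {7, 10, 39}

{7, 10, 39}


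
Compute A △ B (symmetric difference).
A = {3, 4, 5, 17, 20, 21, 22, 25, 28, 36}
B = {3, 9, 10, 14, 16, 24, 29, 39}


Set A = {3, 4, 5, 17, 20, 21, 22, 25, 28, 36}
Set B = {3, 9, 10, 14, 16, 24, 29, 39}
A △ B = (A \ B) ∪ (B \ A)
Elements in A but not B: {4, 5, 17, 20, 21, 22, 25, 28, 36}
Elements in B but not A: {9, 10, 14, 16, 24, 29, 39}
A △ B = {4, 5, 9, 10, 14, 16, 17, 20, 21, 22, 24, 25, 28, 29, 36, 39}

{4, 5, 9, 10, 14, 16, 17, 20, 21, 22, 24, 25, 28, 29, 36, 39}


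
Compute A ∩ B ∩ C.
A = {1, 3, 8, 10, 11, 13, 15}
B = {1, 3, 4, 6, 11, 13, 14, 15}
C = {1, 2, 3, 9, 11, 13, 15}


Set A = {1, 3, 8, 10, 11, 13, 15}
Set B = {1, 3, 4, 6, 11, 13, 14, 15}
Set C = {1, 2, 3, 9, 11, 13, 15}
First, A ∩ B = {1, 3, 11, 13, 15}
Then, (A ∩ B) ∩ C = {1, 3, 11, 13, 15}

{1, 3, 11, 13, 15}


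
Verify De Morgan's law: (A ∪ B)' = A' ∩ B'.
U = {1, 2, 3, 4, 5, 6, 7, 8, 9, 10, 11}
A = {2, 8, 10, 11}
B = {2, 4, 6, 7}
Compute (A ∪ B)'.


U = {1, 2, 3, 4, 5, 6, 7, 8, 9, 10, 11}
A = {2, 8, 10, 11}, B = {2, 4, 6, 7}
A ∪ B = {2, 4, 6, 7, 8, 10, 11}
(A ∪ B)' = U \ (A ∪ B) = {1, 3, 5, 9}
Verification via A' ∩ B': A' = {1, 3, 4, 5, 6, 7, 9}, B' = {1, 3, 5, 8, 9, 10, 11}
A' ∩ B' = {1, 3, 5, 9} ✓

{1, 3, 5, 9}


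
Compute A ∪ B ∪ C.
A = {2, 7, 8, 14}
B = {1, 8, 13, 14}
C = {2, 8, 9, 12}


Set A = {2, 7, 8, 14}
Set B = {1, 8, 13, 14}
Set C = {2, 8, 9, 12}
First, A ∪ B = {1, 2, 7, 8, 13, 14}
Then, (A ∪ B) ∪ C = {1, 2, 7, 8, 9, 12, 13, 14}

{1, 2, 7, 8, 9, 12, 13, 14}


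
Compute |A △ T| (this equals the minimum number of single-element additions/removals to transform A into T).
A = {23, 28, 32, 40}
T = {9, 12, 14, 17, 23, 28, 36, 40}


Set A = {23, 28, 32, 40}
Set T = {9, 12, 14, 17, 23, 28, 36, 40}
Elements to remove from A (in A, not in T): {32} → 1 removals
Elements to add to A (in T, not in A): {9, 12, 14, 17, 36} → 5 additions
Total edits = 1 + 5 = 6

6


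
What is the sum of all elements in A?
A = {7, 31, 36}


Set A = {7, 31, 36}
Sum = 7 + 31 + 36 = 74

74


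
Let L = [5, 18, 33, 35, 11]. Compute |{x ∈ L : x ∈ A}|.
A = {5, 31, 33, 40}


Set A = {5, 31, 33, 40}
Candidates: [5, 18, 33, 35, 11]
Check each candidate:
5 ∈ A, 18 ∉ A, 33 ∈ A, 35 ∉ A, 11 ∉ A
Count of candidates in A: 2

2


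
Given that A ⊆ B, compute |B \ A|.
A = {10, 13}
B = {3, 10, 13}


Set A = {10, 13}, |A| = 2
Set B = {3, 10, 13}, |B| = 3
Since A ⊆ B: B \ A = {3}
|B| - |A| = 3 - 2 = 1

1


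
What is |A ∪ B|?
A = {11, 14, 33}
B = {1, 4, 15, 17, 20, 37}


Set A = {11, 14, 33}, |A| = 3
Set B = {1, 4, 15, 17, 20, 37}, |B| = 6
A ∩ B = {}, |A ∩ B| = 0
|A ∪ B| = |A| + |B| - |A ∩ B| = 3 + 6 - 0 = 9

9


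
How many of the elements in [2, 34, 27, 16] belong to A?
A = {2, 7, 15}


Set A = {2, 7, 15}
Candidates: [2, 34, 27, 16]
Check each candidate:
2 ∈ A, 34 ∉ A, 27 ∉ A, 16 ∉ A
Count of candidates in A: 1

1


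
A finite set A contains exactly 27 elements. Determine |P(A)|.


The set has 27 elements.
The power set contains all possible subsets.
|P(A)| = 2^|A| = 2^27 = 134217728

134217728


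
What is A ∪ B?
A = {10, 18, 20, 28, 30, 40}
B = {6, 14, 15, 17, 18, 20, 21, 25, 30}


Set A = {10, 18, 20, 28, 30, 40}
Set B = {6, 14, 15, 17, 18, 20, 21, 25, 30}
A ∪ B includes all elements in either set.
Elements from A: {10, 18, 20, 28, 30, 40}
Elements from B not already included: {6, 14, 15, 17, 21, 25}
A ∪ B = {6, 10, 14, 15, 17, 18, 20, 21, 25, 28, 30, 40}

{6, 10, 14, 15, 17, 18, 20, 21, 25, 28, 30, 40}


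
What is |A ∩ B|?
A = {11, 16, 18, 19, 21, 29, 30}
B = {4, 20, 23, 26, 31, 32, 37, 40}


Set A = {11, 16, 18, 19, 21, 29, 30}
Set B = {4, 20, 23, 26, 31, 32, 37, 40}
A ∩ B = {}
|A ∩ B| = 0

0


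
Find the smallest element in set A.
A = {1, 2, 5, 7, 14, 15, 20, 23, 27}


Set A = {1, 2, 5, 7, 14, 15, 20, 23, 27}
Elements in ascending order: 1, 2, 5, 7, 14, 15, 20, 23, 27
The smallest element is 1.

1


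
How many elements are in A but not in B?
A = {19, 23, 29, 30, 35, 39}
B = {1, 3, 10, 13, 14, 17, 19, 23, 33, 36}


Set A = {19, 23, 29, 30, 35, 39}
Set B = {1, 3, 10, 13, 14, 17, 19, 23, 33, 36}
A \ B = {29, 30, 35, 39}
|A \ B| = 4

4


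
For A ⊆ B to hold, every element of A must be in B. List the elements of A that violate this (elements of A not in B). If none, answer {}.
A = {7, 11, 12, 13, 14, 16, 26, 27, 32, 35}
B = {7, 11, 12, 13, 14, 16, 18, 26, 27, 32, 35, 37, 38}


Set A = {7, 11, 12, 13, 14, 16, 26, 27, 32, 35}
Set B = {7, 11, 12, 13, 14, 16, 18, 26, 27, 32, 35, 37, 38}
Check each element of A against B:
7 ∈ B, 11 ∈ B, 12 ∈ B, 13 ∈ B, 14 ∈ B, 16 ∈ B, 26 ∈ B, 27 ∈ B, 32 ∈ B, 35 ∈ B
Elements of A not in B: {}

{}


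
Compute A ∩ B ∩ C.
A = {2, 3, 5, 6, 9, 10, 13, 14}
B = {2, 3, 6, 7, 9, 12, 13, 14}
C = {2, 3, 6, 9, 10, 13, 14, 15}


Set A = {2, 3, 5, 6, 9, 10, 13, 14}
Set B = {2, 3, 6, 7, 9, 12, 13, 14}
Set C = {2, 3, 6, 9, 10, 13, 14, 15}
First, A ∩ B = {2, 3, 6, 9, 13, 14}
Then, (A ∩ B) ∩ C = {2, 3, 6, 9, 13, 14}

{2, 3, 6, 9, 13, 14}


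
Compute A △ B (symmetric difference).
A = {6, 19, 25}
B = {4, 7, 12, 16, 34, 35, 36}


Set A = {6, 19, 25}
Set B = {4, 7, 12, 16, 34, 35, 36}
A △ B = (A \ B) ∪ (B \ A)
Elements in A but not B: {6, 19, 25}
Elements in B but not A: {4, 7, 12, 16, 34, 35, 36}
A △ B = {4, 6, 7, 12, 16, 19, 25, 34, 35, 36}

{4, 6, 7, 12, 16, 19, 25, 34, 35, 36}


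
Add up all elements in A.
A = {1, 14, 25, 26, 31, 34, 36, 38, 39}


Set A = {1, 14, 25, 26, 31, 34, 36, 38, 39}
Sum = 1 + 14 + 25 + 26 + 31 + 34 + 36 + 38 + 39 = 244

244


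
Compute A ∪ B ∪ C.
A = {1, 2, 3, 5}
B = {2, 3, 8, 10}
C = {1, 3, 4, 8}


Set A = {1, 2, 3, 5}
Set B = {2, 3, 8, 10}
Set C = {1, 3, 4, 8}
First, A ∪ B = {1, 2, 3, 5, 8, 10}
Then, (A ∪ B) ∪ C = {1, 2, 3, 4, 5, 8, 10}

{1, 2, 3, 4, 5, 8, 10}


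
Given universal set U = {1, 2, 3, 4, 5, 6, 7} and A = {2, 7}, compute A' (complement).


Universal set U = {1, 2, 3, 4, 5, 6, 7}
Set A = {2, 7}
A' = U \ A = elements in U but not in A
Checking each element of U:
1 (not in A, include), 2 (in A, exclude), 3 (not in A, include), 4 (not in A, include), 5 (not in A, include), 6 (not in A, include), 7 (in A, exclude)
A' = {1, 3, 4, 5, 6}

{1, 3, 4, 5, 6}


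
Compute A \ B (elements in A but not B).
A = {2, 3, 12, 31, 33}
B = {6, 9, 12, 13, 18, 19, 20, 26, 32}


Set A = {2, 3, 12, 31, 33}
Set B = {6, 9, 12, 13, 18, 19, 20, 26, 32}
A \ B includes elements in A that are not in B.
Check each element of A:
2 (not in B, keep), 3 (not in B, keep), 12 (in B, remove), 31 (not in B, keep), 33 (not in B, keep)
A \ B = {2, 3, 31, 33}

{2, 3, 31, 33}


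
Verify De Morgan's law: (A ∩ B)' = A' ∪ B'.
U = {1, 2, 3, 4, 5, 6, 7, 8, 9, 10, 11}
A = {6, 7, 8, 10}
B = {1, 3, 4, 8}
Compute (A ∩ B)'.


U = {1, 2, 3, 4, 5, 6, 7, 8, 9, 10, 11}
A = {6, 7, 8, 10}, B = {1, 3, 4, 8}
A ∩ B = {8}
(A ∩ B)' = U \ (A ∩ B) = {1, 2, 3, 4, 5, 6, 7, 9, 10, 11}
Verification via A' ∪ B': A' = {1, 2, 3, 4, 5, 9, 11}, B' = {2, 5, 6, 7, 9, 10, 11}
A' ∪ B' = {1, 2, 3, 4, 5, 6, 7, 9, 10, 11} ✓

{1, 2, 3, 4, 5, 6, 7, 9, 10, 11}


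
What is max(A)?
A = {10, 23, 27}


Set A = {10, 23, 27}
Elements in ascending order: 10, 23, 27
The largest element is 27.

27


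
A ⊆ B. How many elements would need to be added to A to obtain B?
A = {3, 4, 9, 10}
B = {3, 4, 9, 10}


Set A = {3, 4, 9, 10}, |A| = 4
Set B = {3, 4, 9, 10}, |B| = 4
Since A ⊆ B: B \ A = {}
|B| - |A| = 4 - 4 = 0

0


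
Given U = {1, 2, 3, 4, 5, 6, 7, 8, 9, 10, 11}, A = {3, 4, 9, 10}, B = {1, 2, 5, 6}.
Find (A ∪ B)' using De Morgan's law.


U = {1, 2, 3, 4, 5, 6, 7, 8, 9, 10, 11}
A = {3, 4, 9, 10}, B = {1, 2, 5, 6}
A ∪ B = {1, 2, 3, 4, 5, 6, 9, 10}
(A ∪ B)' = U \ (A ∪ B) = {7, 8, 11}
Verification via A' ∩ B': A' = {1, 2, 5, 6, 7, 8, 11}, B' = {3, 4, 7, 8, 9, 10, 11}
A' ∩ B' = {7, 8, 11} ✓

{7, 8, 11}


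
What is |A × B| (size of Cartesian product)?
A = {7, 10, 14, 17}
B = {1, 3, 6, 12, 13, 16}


Set A = {7, 10, 14, 17} has 4 elements.
Set B = {1, 3, 6, 12, 13, 16} has 6 elements.
|A × B| = |A| × |B| = 4 × 6 = 24

24


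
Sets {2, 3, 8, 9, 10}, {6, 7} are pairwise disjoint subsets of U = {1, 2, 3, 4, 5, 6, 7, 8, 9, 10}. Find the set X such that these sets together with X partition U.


U = {1, 2, 3, 4, 5, 6, 7, 8, 9, 10}
Shown blocks: {2, 3, 8, 9, 10}, {6, 7}
A partition's blocks are pairwise disjoint and cover U, so the missing block = U \ (union of shown blocks).
Union of shown blocks: {2, 3, 6, 7, 8, 9, 10}
Missing block = U \ (union) = {1, 4, 5}

{1, 4, 5}


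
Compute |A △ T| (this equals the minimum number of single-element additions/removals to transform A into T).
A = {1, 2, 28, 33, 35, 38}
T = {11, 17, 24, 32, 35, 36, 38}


Set A = {1, 2, 28, 33, 35, 38}
Set T = {11, 17, 24, 32, 35, 36, 38}
Elements to remove from A (in A, not in T): {1, 2, 28, 33} → 4 removals
Elements to add to A (in T, not in A): {11, 17, 24, 32, 36} → 5 additions
Total edits = 4 + 5 = 9

9


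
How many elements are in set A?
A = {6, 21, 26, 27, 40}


Set A = {6, 21, 26, 27, 40}
Listing elements: 6, 21, 26, 27, 40
Counting: 5 elements
|A| = 5

5


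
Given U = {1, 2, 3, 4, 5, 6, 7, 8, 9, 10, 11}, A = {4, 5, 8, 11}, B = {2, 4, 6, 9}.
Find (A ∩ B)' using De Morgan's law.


U = {1, 2, 3, 4, 5, 6, 7, 8, 9, 10, 11}
A = {4, 5, 8, 11}, B = {2, 4, 6, 9}
A ∩ B = {4}
(A ∩ B)' = U \ (A ∩ B) = {1, 2, 3, 5, 6, 7, 8, 9, 10, 11}
Verification via A' ∪ B': A' = {1, 2, 3, 6, 7, 9, 10}, B' = {1, 3, 5, 7, 8, 10, 11}
A' ∪ B' = {1, 2, 3, 5, 6, 7, 8, 9, 10, 11} ✓

{1, 2, 3, 5, 6, 7, 8, 9, 10, 11}


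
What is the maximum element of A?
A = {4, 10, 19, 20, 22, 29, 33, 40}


Set A = {4, 10, 19, 20, 22, 29, 33, 40}
Elements in ascending order: 4, 10, 19, 20, 22, 29, 33, 40
The largest element is 40.

40


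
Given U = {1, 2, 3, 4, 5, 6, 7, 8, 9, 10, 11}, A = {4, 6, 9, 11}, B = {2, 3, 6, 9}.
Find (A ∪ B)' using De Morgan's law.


U = {1, 2, 3, 4, 5, 6, 7, 8, 9, 10, 11}
A = {4, 6, 9, 11}, B = {2, 3, 6, 9}
A ∪ B = {2, 3, 4, 6, 9, 11}
(A ∪ B)' = U \ (A ∪ B) = {1, 5, 7, 8, 10}
Verification via A' ∩ B': A' = {1, 2, 3, 5, 7, 8, 10}, B' = {1, 4, 5, 7, 8, 10, 11}
A' ∩ B' = {1, 5, 7, 8, 10} ✓

{1, 5, 7, 8, 10}


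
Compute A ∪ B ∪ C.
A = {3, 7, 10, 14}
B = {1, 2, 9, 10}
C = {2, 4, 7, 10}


Set A = {3, 7, 10, 14}
Set B = {1, 2, 9, 10}
Set C = {2, 4, 7, 10}
First, A ∪ B = {1, 2, 3, 7, 9, 10, 14}
Then, (A ∪ B) ∪ C = {1, 2, 3, 4, 7, 9, 10, 14}

{1, 2, 3, 4, 7, 9, 10, 14}


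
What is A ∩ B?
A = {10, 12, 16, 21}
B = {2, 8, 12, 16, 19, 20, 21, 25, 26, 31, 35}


Set A = {10, 12, 16, 21}
Set B = {2, 8, 12, 16, 19, 20, 21, 25, 26, 31, 35}
A ∩ B includes only elements in both sets.
Check each element of A against B:
10 ✗, 12 ✓, 16 ✓, 21 ✓
A ∩ B = {12, 16, 21}

{12, 16, 21}


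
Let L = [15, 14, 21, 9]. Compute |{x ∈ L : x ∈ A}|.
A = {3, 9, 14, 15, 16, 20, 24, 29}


Set A = {3, 9, 14, 15, 16, 20, 24, 29}
Candidates: [15, 14, 21, 9]
Check each candidate:
15 ∈ A, 14 ∈ A, 21 ∉ A, 9 ∈ A
Count of candidates in A: 3

3


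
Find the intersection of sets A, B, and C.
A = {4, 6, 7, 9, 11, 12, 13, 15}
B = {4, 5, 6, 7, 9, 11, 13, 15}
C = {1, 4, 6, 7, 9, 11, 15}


Set A = {4, 6, 7, 9, 11, 12, 13, 15}
Set B = {4, 5, 6, 7, 9, 11, 13, 15}
Set C = {1, 4, 6, 7, 9, 11, 15}
First, A ∩ B = {4, 6, 7, 9, 11, 13, 15}
Then, (A ∩ B) ∩ C = {4, 6, 7, 9, 11, 15}

{4, 6, 7, 9, 11, 15}


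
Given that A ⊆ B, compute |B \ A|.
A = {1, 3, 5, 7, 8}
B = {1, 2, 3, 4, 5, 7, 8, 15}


Set A = {1, 3, 5, 7, 8}, |A| = 5
Set B = {1, 2, 3, 4, 5, 7, 8, 15}, |B| = 8
Since A ⊆ B: B \ A = {2, 4, 15}
|B| - |A| = 8 - 5 = 3

3


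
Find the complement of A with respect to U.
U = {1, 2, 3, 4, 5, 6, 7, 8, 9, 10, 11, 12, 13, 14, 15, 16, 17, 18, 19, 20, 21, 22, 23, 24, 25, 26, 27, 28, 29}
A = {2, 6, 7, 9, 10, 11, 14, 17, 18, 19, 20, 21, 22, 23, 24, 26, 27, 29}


Universal set U = {1, 2, 3, 4, 5, 6, 7, 8, 9, 10, 11, 12, 13, 14, 15, 16, 17, 18, 19, 20, 21, 22, 23, 24, 25, 26, 27, 28, 29}
Set A = {2, 6, 7, 9, 10, 11, 14, 17, 18, 19, 20, 21, 22, 23, 24, 26, 27, 29}
A' = U \ A = elements in U but not in A
Checking each element of U:
1 (not in A, include), 2 (in A, exclude), 3 (not in A, include), 4 (not in A, include), 5 (not in A, include), 6 (in A, exclude), 7 (in A, exclude), 8 (not in A, include), 9 (in A, exclude), 10 (in A, exclude), 11 (in A, exclude), 12 (not in A, include), 13 (not in A, include), 14 (in A, exclude), 15 (not in A, include), 16 (not in A, include), 17 (in A, exclude), 18 (in A, exclude), 19 (in A, exclude), 20 (in A, exclude), 21 (in A, exclude), 22 (in A, exclude), 23 (in A, exclude), 24 (in A, exclude), 25 (not in A, include), 26 (in A, exclude), 27 (in A, exclude), 28 (not in A, include), 29 (in A, exclude)
A' = {1, 3, 4, 5, 8, 12, 13, 15, 16, 25, 28}

{1, 3, 4, 5, 8, 12, 13, 15, 16, 25, 28}


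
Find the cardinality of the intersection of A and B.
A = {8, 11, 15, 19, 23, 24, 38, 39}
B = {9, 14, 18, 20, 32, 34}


Set A = {8, 11, 15, 19, 23, 24, 38, 39}
Set B = {9, 14, 18, 20, 32, 34}
A ∩ B = {}
|A ∩ B| = 0

0


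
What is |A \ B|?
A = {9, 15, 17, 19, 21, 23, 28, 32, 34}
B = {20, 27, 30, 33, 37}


Set A = {9, 15, 17, 19, 21, 23, 28, 32, 34}
Set B = {20, 27, 30, 33, 37}
A \ B = {9, 15, 17, 19, 21, 23, 28, 32, 34}
|A \ B| = 9

9


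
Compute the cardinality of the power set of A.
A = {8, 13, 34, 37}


Set A = {8, 13, 34, 37}
|A| = 4
The power set P(A) contains all subsets of A.
|P(A)| = 2^|A| = 2^4 = 16

16
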